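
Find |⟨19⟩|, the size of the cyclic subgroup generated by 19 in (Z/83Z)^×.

82

ord(19) | φ(83) = 83 − 1 = 82 = 2 · 41.
Divisors of 82: 1, 2, 41, 82.
Check 19^d mod 83 for each divisor in increasing order:
19^1 ≡ 19
19^2 ≡ 29
19^41 ≡ 82
19^82 ≡ 1
Hence ord(19) = 82.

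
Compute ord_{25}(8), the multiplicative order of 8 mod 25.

Since 8 ∈ (Z/25Z)^×, its order divides φ(25) = φ(5^2) = 5·(5−1) = 20 = 2^2 · 5.
Divisors of 20: 1, 2, 4, 5, 10, 20.
Check 8^d mod 25 for each divisor in increasing order:
8^1 ≡ 8 (mod 25)
8^2 ≡ 14 (mod 25)
8^4 ≡ 21 (mod 25)
8^5 ≡ 18 (mod 25)
8^10 ≡ 24 (mod 25)
8^20 ≡ 1 (mod 25) ✓
Therefore the multiplicative order of 8 modulo 25 is 20.

20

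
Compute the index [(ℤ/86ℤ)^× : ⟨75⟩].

3

The order of 75 must divide φ(86) = φ(2)·φ(43) = 1·42 = 42 = 2 · 3 · 7.
Divisors of 42: 1, 2, 3, 6, 7, 14, 21, 42.
Test each divisor d:
75^1 ≡ 75
75^2 ≡ 35
75^3 ≡ 45
75^6 ≡ 47
75^7 ≡ 85
75^14 ≡ 1
The order of 75 is 14, so the subgroup it generates has 14 elements.
[(Z/86Z)^× : ⟨75⟩] = 42/14 = 3.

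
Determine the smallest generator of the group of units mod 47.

5

φ(47) = 47 − 1 = 46 = 2 · 23.
g is a primitive root iff g^(46/q) ≢ 1 (mod 47) for each prime q ∈ {2, 23}.
g = 2: 2^23 ≡ 1 — hits 1, so not a primitive root.
g = 3: 3^23 ≡ 1 — hits 1, so not a primitive root.
g = 4: 4^23 ≡ 1 — hits 1, so not a primitive root.
g = 5: 5^23 ≡ 46; 5^2 ≡ 25 — none is 1, so 5 is a primitive root.
Hence the least primitive root of 47 is 5.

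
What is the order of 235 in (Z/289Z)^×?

272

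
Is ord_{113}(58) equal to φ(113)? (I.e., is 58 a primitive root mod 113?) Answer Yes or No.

φ(113) = 113 − 1 = 112 = 2^4 · 7.
58 is a primitive root mod 113 iff 58^(φ(113)/q) ≢ 1 for every prime q | φ(113), i.e. q ∈ {2, 7}.
58^56 ≡ 112 (mod 113)  [q = 2: ≢ 1 ✓]
58^16 ≡ 16 (mod 113)  [q = 7: ≢ 1 ✓]
Every test exponent gives a nontrivial residue, hence 58 generates the full group.

Yes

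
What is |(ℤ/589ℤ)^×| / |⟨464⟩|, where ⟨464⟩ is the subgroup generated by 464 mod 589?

90

Since 464 ∈ (Z/589Z)^×, its order divides φ(589) = φ(19·31) = (19−1)·(31−1) = 18·30 = 540 = 2^2 · 3^3 · 5.
Divisors of 540: 1, 2, 3, 4, 5, 6, 9, 10, 12, 15, 18, 20, 27, 30, 36, 45, 54, 60, 90, 108, 135, 180, 270, 540.
Compute 464^d (mod 589) for the divisors d until we hit 1:
464^1 ≡ 464
464^2 ≡ 311
464^3 ≡ 588
464^4 ≡ 125
464^5 ≡ 278
464^6 ≡ 1
Thus |⟨464⟩| = ord(464) = 6.
[(Z/589Z)^× : ⟨464⟩] = 540/6 = 90.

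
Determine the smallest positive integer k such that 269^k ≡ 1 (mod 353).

88

By Lagrange's theorem, ord_353(269) divides φ(353) = 353 − 1 = 352 = 2^5 · 11.
Divisors of 352: 1, 2, 4, 8, 11, 16, 22, 32, 44, 88, 176, 352.
Check 269^d mod 353 for each divisor in increasing order:
269^1 ≡ 269
269^2 ≡ 349
269^4 ≡ 16
269^8 ≡ 256
269^11 ≡ 237
269^16 ≡ 231
269^22 ≡ 42
269^32 ≡ 58
269^44 ≡ 352
269^88 ≡ 1
Therefore the multiplicative order of 269 modulo 353 is 88.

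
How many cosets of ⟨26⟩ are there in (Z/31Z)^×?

5

ord(26) | φ(31) = 31 − 1 = 30 = 2 · 3 · 5.
Divisors of 30: 1, 2, 3, 5, 6, 10, 15, 30.
Compute 26^d (mod 31) for the divisors d until we hit 1:
26^1 ≡ 26 (mod 31)
26^2 ≡ 25 (mod 31)
26^3 ≡ 30 (mod 31)
26^5 ≡ 6 (mod 31)
26^6 ≡ 1 (mod 31) ✓
The order of 26 is 6, so the subgroup it generates has 6 elements.
Index = |(Z/31Z)^×| / |⟨26⟩| = 30 / 6 = 5.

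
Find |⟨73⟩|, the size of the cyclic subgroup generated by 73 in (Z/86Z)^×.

42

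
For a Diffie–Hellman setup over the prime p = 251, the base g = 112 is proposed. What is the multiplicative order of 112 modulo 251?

125

ord(112) | φ(251) = 251 − 1 = 250 = 2 · 5^3.
Divisors of 250: 1, 2, 5, 10, 25, 50, 125, 250.
Compute 112^d (mod 251) for the divisors d until we hit 1:
112^1 ≡ 112
112^2 ≡ 245
112^5 ≡ 16
112^10 ≡ 5
112^25 ≡ 149
112^50 ≡ 113
112^125 ≡ 1
Hence ord(112) = 125.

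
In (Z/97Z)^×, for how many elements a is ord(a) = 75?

0

φ(97) = 97 − 1 = 96 = 2^5 · 3.
In a cyclic group of order 96, there are φ(d) elements of order d for each divisor d of 96, and zero for non-divisors.
75 does not divide 96, so no element of (Z/97Z)^× has order 75.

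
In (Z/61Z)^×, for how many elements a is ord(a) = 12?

4

φ(61) = 61 − 1 = 60 = 2^2 · 3 · 5.
Since (Z/61Z)^× is cyclic of order 60, the number of elements of order d is φ(d) when d | 60 and 0 otherwise.
12 = 2^2 · 3 divides 60, and φ(12) = 4.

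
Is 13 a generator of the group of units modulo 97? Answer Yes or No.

φ(97) = 97 − 1 = 96 = 2^5 · 3.
13 is a primitive root mod 97 iff 13^(φ(97)/q) ≢ 1 for every prime q | φ(97), i.e. q ∈ {2, 3}.
13^48 ≡ 96 (mod 97)  [q = 2: ≢ 1 ✓]
13^32 ≡ 35 (mod 97)  [q = 3: ≢ 1 ✓]
None equal 1, so ord_97(13) = 96: 13 is a primitive root.

Yes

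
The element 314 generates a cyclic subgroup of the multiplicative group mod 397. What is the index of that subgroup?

12

The order of 314 must divide φ(397) = 397 − 1 = 396 = 2^2 · 3^2 · 11.
Divisors of 396: 1, 2, 3, 4, 6, 9, 11, 12, 18, 22, 33, 36, 44, 66, 99, 132, 198, 396.
Check 314^d mod 397 for each divisor in increasing order:
314^1 ≡ 314 (mod 397)
314^2 ≡ 140 (mod 397)
314^3 ≡ 290 (mod 397)
314^4 ≡ 147 (mod 397)
314^6 ≡ 333 (mod 397)
314^9 ≡ 99 (mod 397)
314^11 ≡ 362 (mod 397)
314^12 ≡ 126 (mod 397)
314^18 ≡ 273 (mod 397)
314^22 ≡ 34 (mod 397)
314^33 ≡ 1 (mod 397) ✓
So ord_397(314) = 33, hence |⟨314⟩| = 33.
The index is φ(397) / ord(314) = 396 / 33 = 12.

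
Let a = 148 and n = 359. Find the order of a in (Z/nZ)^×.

Since 148 ∈ (Z/359Z)^×, its order divides φ(359) = 359 − 1 = 358 = 2 · 179.
Divisors of 358: 1, 2, 179, 358.
Evaluate successive powers at the divisors of 358:
148^1 ≡ 148 (mod 359)
148^2 ≡ 5 (mod 359)
148^179 ≡ 1 (mod 359) ✓
So ord_359(148) = 179.

179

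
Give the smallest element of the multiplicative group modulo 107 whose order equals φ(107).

φ(107) = 107 − 1 = 106 = 2 · 53.
g is a primitive root iff g^(106/q) ≢ 1 (mod 107) for each prime q ∈ {2, 53}.
g = 2: 2^53 ≡ 106; 2^2 ≡ 4 — none is 1, so 2 is a primitive root.
Hence the least primitive root of 107 is 2.

2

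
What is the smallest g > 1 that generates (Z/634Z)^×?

φ(634) = φ(2)·φ(317) = 1·316 = 316 = 2^2 · 79.
Test candidates g = 2, 3, … against the prime factors q ∈ {2, 79} of φ(634): g is a generator iff g^(316/q) ≢ 1 for every such q.
g = 2: gcd(2, 634) = 2 > 1, not a unit — skip.
g = 3: 3^158 ≡ 633; 3^4 ≡ 81 — none is 1, so 3 is a primitive root.
So 3 is the smallest generator of (Z/634Z)^×.

3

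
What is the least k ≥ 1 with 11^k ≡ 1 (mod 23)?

22

The order of 11 must divide φ(23) = 23 − 1 = 22 = 2 · 11.
Divisors of 22: 1, 2, 11, 22.
Check 11^d mod 23 for each divisor in increasing order:
11^1 ≡ 11
11^2 ≡ 6
11^11 ≡ 22
11^22 ≡ 1
Hence ord(11) = 22.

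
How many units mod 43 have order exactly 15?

φ(43) = 43 − 1 = 42 = 2 · 3 · 7.
In a cyclic group of order 42, there are φ(d) elements of order d for each divisor d of 42, and zero for non-divisors.
Here 42 is not a multiple of 15, so there are no elements of order 15.

0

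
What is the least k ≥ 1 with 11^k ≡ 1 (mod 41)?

40

The order of 11 must divide φ(41) = 41 − 1 = 40 = 2^3 · 5.
Divisors of 40: 1, 2, 4, 5, 8, 10, 20, 40.
Check 11^d mod 41 for each divisor in increasing order:
11^1 ≡ 11
11^2 ≡ 39
11^4 ≡ 4
11^5 ≡ 3
11^8 ≡ 16
11^10 ≡ 9
11^20 ≡ 40
11^40 ≡ 1
Therefore the multiplicative order of 11 modulo 41 is 40.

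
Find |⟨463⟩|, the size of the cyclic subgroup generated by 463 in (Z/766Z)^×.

ord(463) | φ(766) = φ(2)·φ(383) = 1·382 = 382 = 2 · 191.
Divisors of 382: 1, 2, 191, 382.
Check 463^d mod 766 for each divisor in increasing order:
463^1 ≡ 463 (mod 766)
463^2 ≡ 655 (mod 766)
463^191 ≡ 765 (mod 766)
463^382 ≡ 1 (mod 766) ✓
So ord_766(463) = 382.

382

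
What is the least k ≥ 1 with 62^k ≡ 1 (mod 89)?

88

ord(62) | φ(89) = 89 − 1 = 88 = 2^3 · 11.
Divisors of 88: 1, 2, 4, 8, 11, 22, 44, 88.
Compute 62^d (mod 89) for the divisors d until we hit 1:
62^1 ≡ 62 (mod 89)
62^2 ≡ 17 (mod 89)
62^4 ≡ 22 (mod 89)
62^8 ≡ 39 (mod 89)
62^11 ≡ 77 (mod 89)
62^22 ≡ 55 (mod 89)
62^44 ≡ 88 (mod 89)
62^88 ≡ 1 (mod 89) ✓
Therefore the multiplicative order of 62 modulo 89 is 88.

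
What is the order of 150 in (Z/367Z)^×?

Since 150 ∈ (Z/367Z)^×, its order divides φ(367) = 367 − 1 = 366 = 2 · 3 · 61.
Divisors of 366: 1, 2, 3, 6, 61, 122, 183, 366.
Test each divisor d:
150^1 ≡ 150 (mod 367)
150^2 ≡ 113 (mod 367)
150^3 ≡ 68 (mod 367)
150^6 ≡ 220 (mod 367)
150^61 ≡ 284 (mod 367)
150^122 ≡ 283 (mod 367)
150^183 ≡ 366 (mod 367)
150^366 ≡ 1 (mod 367) ✓
Hence ord(150) = 366.

366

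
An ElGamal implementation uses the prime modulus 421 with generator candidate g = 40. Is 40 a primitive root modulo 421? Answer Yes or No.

φ(421) = 421 − 1 = 420 = 2^2 · 3 · 5 · 7.
An element g generates (Z/421Z)^× iff g^(420/q) ≢ 1 (mod 421) for each prime q ∈ {2, 3, 5, 7}.
40^210 ≡ 420 (mod 421)  [q = 2: ≢ 1 ✓]
40^140 ≡ 20 (mod 421)  [q = 3: ≢ 1 ✓]
40^84 ≡ 279 (mod 421)  [q = 5: ≢ 1 ✓]
40^60 ≡ 370 (mod 421)  [q = 7: ≢ 1 ✓]
All checks pass, so 40 has order 420 and is a primitive root modulo 421.

Yes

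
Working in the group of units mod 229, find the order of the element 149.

57

Since 149 ∈ (Z/229Z)^×, its order divides φ(229) = 229 − 1 = 228 = 2^2 · 3 · 19.
Divisors of 228: 1, 2, 3, 4, 6, 12, 19, 38, 57, 76, 114, 228.
Check 149^d mod 229 for each divisor in increasing order:
149^1 ≡ 149 (mod 229)
149^2 ≡ 217 (mod 229)
149^3 ≡ 44 (mod 229)
149^4 ≡ 144 (mod 229)
149^6 ≡ 104 (mod 229)
149^12 ≡ 53 (mod 229)
149^19 ≡ 94 (mod 229)
149^38 ≡ 134 (mod 229)
149^57 ≡ 1 (mod 229) ✓
Therefore the multiplicative order of 149 modulo 229 is 57.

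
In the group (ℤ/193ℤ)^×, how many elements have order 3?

2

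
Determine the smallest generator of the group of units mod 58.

3

φ(58) = φ(2)·φ(29) = 1·28 = 28 = 2^2 · 7.
Test candidates g = 2, 3, … against the prime factors q ∈ {2, 7} of φ(58): g is a generator iff g^(28/q) ≢ 1 for every such q.
g = 2: gcd(2, 58) = 2 > 1, not a unit — skip.
g = 3: 3^14 ≡ 57; 3^4 ≡ 23 — none is 1, so 3 is a primitive root.
Hence the least primitive root of 58 is 3.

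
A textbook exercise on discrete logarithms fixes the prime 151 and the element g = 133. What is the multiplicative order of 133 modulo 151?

150

ord(133) | φ(151) = 151 − 1 = 150 = 2 · 3 · 5^2.
Divisors of 150: 1, 2, 3, 5, 6, 10, 15, 25, 30, 50, 75, 150.
Evaluate successive powers at the divisors of 150:
133^1 ≡ 133 (mod 151)
133^2 ≡ 22 (mod 151)
133^3 ≡ 57 (mod 151)
133^5 ≡ 46 (mod 151)
133^6 ≡ 78 (mod 151)
133^10 ≡ 2 (mod 151)
133^15 ≡ 92 (mod 151)
133^25 ≡ 33 (mod 151)
133^30 ≡ 8 (mod 151)
133^50 ≡ 32 (mod 151)
133^75 ≡ 150 (mod 151)
133^150 ≡ 1 (mod 151) ✓
So ord_151(133) = 150.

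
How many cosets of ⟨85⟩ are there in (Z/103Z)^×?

1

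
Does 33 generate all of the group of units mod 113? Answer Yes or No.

φ(113) = 113 − 1 = 112 = 2^4 · 7.
33 is a primitive root mod 113 iff 33^(φ(113)/q) ≢ 1 for every prime q | φ(113), i.e. q ∈ {2, 7}.
33^56 ≡ 112 (mod 113)  [q = 2: ≢ 1 ✓]
33^16 ≡ 109 (mod 113)  [q = 7: ≢ 1 ✓]
None equal 1, so ord_113(33) = 112: 33 is a primitive root.

Yes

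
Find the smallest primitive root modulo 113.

φ(113) = 113 − 1 = 112 = 2^4 · 7.
g is a primitive root iff g^(112/q) ≢ 1 (mod 113) for each prime q ∈ {2, 7}.
g = 2: 2^56 ≡ 1 — hits 1, so not a primitive root.
g = 3: 3^56 ≡ 112; 3^16 ≡ 49 — none is 1, so 3 is a primitive root.
So 3 is the smallest generator of (Z/113Z)^×.

3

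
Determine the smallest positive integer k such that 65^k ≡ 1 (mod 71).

70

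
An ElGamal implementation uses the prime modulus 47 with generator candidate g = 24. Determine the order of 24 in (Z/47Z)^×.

23

The order of 24 must divide φ(47) = 47 − 1 = 46 = 2 · 23.
Divisors of 46: 1, 2, 23, 46.
Evaluate successive powers at the divisors of 46:
24^1 ≡ 24
24^2 ≡ 12
24^23 ≡ 1
So ord_47(24) = 23.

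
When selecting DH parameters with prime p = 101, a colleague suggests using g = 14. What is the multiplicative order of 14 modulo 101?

10

Since 14 ∈ (Z/101Z)^×, its order divides φ(101) = 101 − 1 = 100 = 2^2 · 5^2.
Divisors of 100: 1, 2, 4, 5, 10, 20, 25, 50, 100.
Check 14^d mod 101 for each divisor in increasing order:
14^1 ≡ 14
14^2 ≡ 95
14^4 ≡ 36
14^5 ≡ 100
14^10 ≡ 1
Therefore the multiplicative order of 14 modulo 101 is 10.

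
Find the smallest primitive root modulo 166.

5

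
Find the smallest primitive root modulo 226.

3

φ(226) = φ(2)·φ(113) = 1·112 = 112 = 2^4 · 7.
g is a primitive root iff g^(112/q) ≢ 1 (mod 226) for each prime q ∈ {2, 7}.
g = 2: gcd(2, 226) = 2 > 1, not a unit — skip.
g = 3: 3^56 ≡ 225; 3^16 ≡ 49 — none is 1, so 3 is a primitive root.
The smallest primitive root modulo 226 is 3.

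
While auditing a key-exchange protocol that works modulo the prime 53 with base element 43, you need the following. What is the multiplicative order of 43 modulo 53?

Since 43 ∈ (Z/53Z)^×, its order divides φ(53) = 53 − 1 = 52 = 2^2 · 13.
Divisors of 52: 1, 2, 4, 13, 26, 52.
Test each divisor d:
43^1 ≡ 43 (mod 53)
43^2 ≡ 47 (mod 53)
43^4 ≡ 36 (mod 53)
43^13 ≡ 52 (mod 53)
43^26 ≡ 1 (mod 53) ✓
The smallest such exponent is 26, so the order of 43 is 26.

26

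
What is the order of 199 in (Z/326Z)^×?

By Lagrange's theorem, ord_326(199) divides φ(326) = φ(2)·φ(163) = 1·162 = 162 = 2 · 3^4.
Divisors of 162: 1, 2, 3, 6, 9, 18, 27, 54, 81, 162.
Test each divisor d:
199^1 ≡ 199
199^2 ≡ 155
199^3 ≡ 201
199^6 ≡ 303
199^9 ≡ 267
199^18 ≡ 221
199^27 ≡ 1
Hence ord(199) = 27.

27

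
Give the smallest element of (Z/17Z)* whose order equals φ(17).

3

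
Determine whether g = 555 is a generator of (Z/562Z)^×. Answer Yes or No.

No

φ(562) = φ(2)·φ(281) = 1·280 = 280 = 2^3 · 5 · 7.
Test 555^(280/q) mod 562 for each prime factor q of 280:
555^140 ≡ 1 (mod 562)  [q = 2: ≡ 1 ✗]
555^56 ≡ 371 (mod 562)  [q = 5: ≢ 1 ✓]
555^40 ≡ 1 (mod 562)  [q = 7: ≡ 1 ✗]
555^140 ≡ 1 shows ord(555) | 140, strictly less than φ(562); not a primitive root.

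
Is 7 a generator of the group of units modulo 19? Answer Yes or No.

φ(19) = 19 − 1 = 18 = 2 · 3^2.
7 is a primitive root mod 19 iff 7^(φ(19)/q) ≢ 1 for every prime q | φ(19), i.e. q ∈ {2, 3}.
7^9 ≡ 1 (mod 19)  [q = 2: ≡ 1 ✗]
7^6 ≡ 1 (mod 19)  [q = 3: ≡ 1 ✗]
7^9 ≡ 1 shows ord(7) | 9, strictly less than φ(19); not a primitive root.

No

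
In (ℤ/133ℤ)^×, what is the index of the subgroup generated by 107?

18

By Lagrange's theorem, ord_133(107) divides φ(133) = φ(7·19) = (7−1)·(19−1) = 6·18 = 108 = 2^2 · 3^3.
Divisors of 108: 1, 2, 3, 4, 6, 9, 12, 18, 27, 36, 54, 108.
Check 107^d mod 133 for each divisor in increasing order:
107^1 ≡ 107
107^2 ≡ 11
107^3 ≡ 113
107^4 ≡ 121
107^6 ≡ 1
So ord_133(107) = 6, hence |⟨107⟩| = 6.
Index = |(Z/133Z)^×| / |⟨107⟩| = 108 / 6 = 18.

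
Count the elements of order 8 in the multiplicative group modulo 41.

4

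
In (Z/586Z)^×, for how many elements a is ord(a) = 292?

144

φ(586) = φ(2)·φ(293) = 1·292 = 292 = 2^2 · 73.
In a cyclic group of order 292, there are φ(d) elements of order d for each divisor d of 292, and zero for non-divisors.
292 = 2^2 · 73 divides 292, and φ(292) = 144.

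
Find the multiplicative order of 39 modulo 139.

46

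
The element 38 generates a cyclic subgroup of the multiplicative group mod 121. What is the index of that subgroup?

ord(38) | φ(121) = φ(11^2) = 11·(11−1) = 110 = 2 · 5 · 11.
Divisors of 110: 1, 2, 5, 10, 11, 22, 55, 110.
Check 38^d mod 121 for each divisor in increasing order:
38^1 ≡ 38 (mod 121)
38^2 ≡ 113 (mod 121)
38^5 ≡ 12 (mod 121)
38^10 ≡ 23 (mod 121)
38^11 ≡ 27 (mod 121)
38^22 ≡ 3 (mod 121)
38^55 ≡ 1 (mod 121) ✓
Thus |⟨38⟩| = ord(38) = 55.
The index is φ(121) / ord(38) = 110 / 55 = 2.

2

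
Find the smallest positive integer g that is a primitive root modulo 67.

2

φ(67) = 67 − 1 = 66 = 2 · 3 · 11.
g is a primitive root iff g^(66/q) ≢ 1 (mod 67) for each prime q ∈ {2, 3, 11}.
g = 2: 2^33 ≡ 66; 2^22 ≡ 37; 2^6 ≡ 64 — none is 1, so 2 is a primitive root.
The smallest primitive root modulo 67 is 2.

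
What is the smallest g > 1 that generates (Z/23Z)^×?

5

φ(23) = 23 − 1 = 22 = 2 · 11.
Test candidates g = 2, 3, … against the prime factors q ∈ {2, 11} of φ(23): g is a generator iff g^(22/q) ≢ 1 for every such q.
g = 2: 2^11 ≡ 1 — hits 1, so not a primitive root.
g = 3: 3^11 ≡ 1 — hits 1, so not a primitive root.
g = 4: 4^11 ≡ 1 — hits 1, so not a primitive root.
g = 5: 5^11 ≡ 22; 5^2 ≡ 2 — none is 1, so 5 is a primitive root.
Hence the least primitive root of 23 is 5.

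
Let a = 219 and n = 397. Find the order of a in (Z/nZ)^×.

ord(219) | φ(397) = 397 − 1 = 396 = 2^2 · 3^2 · 11.
Divisors of 396: 1, 2, 3, 4, 6, 9, 11, 12, 18, 22, 33, 36, 44, 66, 99, 132, 198, 396.
Check 219^d mod 397 for each divisor in increasing order:
219^1 ≡ 219
219^2 ≡ 321
219^3 ≡ 30
219^4 ≡ 218
219^6 ≡ 106
219^9 ≡ 4
219^11 ≡ 93
219^12 ≡ 120
219^18 ≡ 16
219^22 ≡ 312
219^33 ≡ 35
219^36 ≡ 256
219^44 ≡ 79
219^66 ≡ 34
219^99 ≡ 396
219^132 ≡ 362
219^198 ≡ 1
So ord_397(219) = 198.

198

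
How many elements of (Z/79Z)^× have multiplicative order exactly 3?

2

φ(79) = 79 − 1 = 78 = 2 · 3 · 13.
(Z/79Z)^× is cyclic (|G| = 78); a cyclic group of order m has exactly φ(d) elements of each order d | m, and none otherwise.
3 | 78, and φ(3) = 3 − 1 = 2.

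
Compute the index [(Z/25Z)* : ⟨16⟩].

By Lagrange's theorem, ord_25(16) divides φ(25) = φ(5^2) = 5·(5−1) = 20 = 2^2 · 5.
Divisors of 20: 1, 2, 4, 5, 10, 20.
Evaluate successive powers at the divisors of 20:
16^1 ≡ 16 (mod 25)
16^2 ≡ 6 (mod 25)
16^4 ≡ 11 (mod 25)
16^5 ≡ 1 (mod 25) ✓
The order of 16 is 5, so the subgroup it generates has 5 elements.
[(Z/25Z)^× : ⟨16⟩] = 20/5 = 4.

4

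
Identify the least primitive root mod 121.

2

φ(121) = φ(11^2) = 11·(11−1) = 110 = 2 · 5 · 11.
Test candidates g = 2, 3, … against the prime factors q ∈ {2, 5, 11} of φ(121): g is a generator iff g^(110/q) ≢ 1 for every such q.
g = 2: 2^55 ≡ 120; 2^22 ≡ 81; 2^10 ≡ 56 — none is 1, so 2 is a primitive root.
The smallest primitive root modulo 121 is 2.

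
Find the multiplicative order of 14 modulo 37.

12

ord(14) | φ(37) = 37 − 1 = 36 = 2^2 · 3^2.
Divisors of 36: 1, 2, 3, 4, 6, 9, 12, 18, 36.
Test each divisor d:
14^1 ≡ 14
14^2 ≡ 11
14^3 ≡ 6
14^4 ≡ 10
14^6 ≡ 36
14^9 ≡ 31
14^12 ≡ 1
Therefore the multiplicative order of 14 modulo 37 is 12.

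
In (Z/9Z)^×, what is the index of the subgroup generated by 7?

The order of 7 must divide φ(9) = φ(3^2) = 3·(3−1) = 6 = 2 · 3.
Divisors of 6: 1, 2, 3, 6.
Evaluate successive powers at the divisors of 6:
7^1 ≡ 7 (mod 9)
7^2 ≡ 4 (mod 9)
7^3 ≡ 1 (mod 9) ✓
So ord_9(7) = 3, hence |⟨7⟩| = 3.
The index is φ(9) / ord(7) = 6 / 3 = 2.

2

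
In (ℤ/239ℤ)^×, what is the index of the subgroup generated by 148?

1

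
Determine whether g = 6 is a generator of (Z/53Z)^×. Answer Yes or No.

φ(53) = 53 − 1 = 52 = 2^2 · 13.
It suffices to check that the order of 6 is not a proper divisor of 52: compute 6^(52/q) for q ∈ {2, 13}.
6^26 ≡ 1 (mod 53)  [q = 2: ≡ 1 ✗]
6^4 ≡ 24 (mod 53)  [q = 13: ≢ 1 ✓]
6^26 ≡ 1 shows ord(6) | 26, strictly less than φ(53); not a primitive root.

No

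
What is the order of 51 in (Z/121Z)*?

ord(51) | φ(121) = φ(11^2) = 11·(11−1) = 110 = 2 · 5 · 11.
Divisors of 110: 1, 2, 5, 10, 11, 22, 55, 110.
Test each divisor d:
51^1 ≡ 51 (mod 121)
51^2 ≡ 60 (mod 121)
51^5 ≡ 43 (mod 121)
51^10 ≡ 34 (mod 121)
51^11 ≡ 40 (mod 121)
51^22 ≡ 27 (mod 121)
51^55 ≡ 120 (mod 121)
51^110 ≡ 1 (mod 121) ✓
So ord_121(51) = 110.

110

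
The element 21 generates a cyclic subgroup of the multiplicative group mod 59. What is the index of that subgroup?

2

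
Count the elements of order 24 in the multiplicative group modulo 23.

0

φ(23) = 23 − 1 = 22 = 2 · 11.
(Z/23Z)^× is cyclic (|G| = 22); a cyclic group of order m has exactly φ(d) elements of each order d | m, and none otherwise.
Here 22 is not a multiple of 24, so there are no elements of order 24.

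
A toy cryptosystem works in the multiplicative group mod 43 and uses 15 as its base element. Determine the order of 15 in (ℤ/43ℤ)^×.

ord(15) | φ(43) = 43 − 1 = 42 = 2 · 3 · 7.
Divisors of 42: 1, 2, 3, 6, 7, 14, 21, 42.
Test each divisor d:
15^1 ≡ 15 (mod 43)
15^2 ≡ 10 (mod 43)
15^3 ≡ 21 (mod 43)
15^6 ≡ 11 (mod 43)
15^7 ≡ 36 (mod 43)
15^14 ≡ 6 (mod 43)
15^21 ≡ 1 (mod 43) ✓
Therefore the multiplicative order of 15 modulo 43 is 21.

21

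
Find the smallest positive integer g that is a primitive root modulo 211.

φ(211) = 211 − 1 = 210 = 2 · 3 · 5 · 7.
Test candidates g = 2, 3, … against the prime factors q ∈ {2, 3, 5, 7} of φ(211): g is a generator iff g^(210/q) ≢ 1 for every such q.
g = 2: 2^105 ≡ 210; 2^70 ≡ 196; 2^42 ≡ 107; 2^30 ≡ 171 — none is 1, so 2 is a primitive root.
Hence the least primitive root of 211 is 2.

2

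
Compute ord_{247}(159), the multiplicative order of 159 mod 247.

3

By Lagrange's theorem, ord_247(159) divides φ(247) = φ(13·19) = (13−1)·(19−1) = 12·18 = 216 = 2^3 · 3^3.
Divisors of 216: 1, 2, 3, 4, 6, 8, 9, 12, 18, 24, 27, 36, 54, 72, 108, 216.
Test each divisor d:
159^1 ≡ 159 (mod 247)
159^2 ≡ 87 (mod 247)
159^3 ≡ 1 (mod 247) ✓
So ord_247(159) = 3.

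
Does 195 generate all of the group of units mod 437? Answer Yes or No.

No

437 = 19 · 23 is a product of two distinct odd primes, so (Z/437Z)^× ≅ (Z/19Z)^× × (Z/23Z)^× is not cyclic.
No primitive root modulo 437 exists; in particular 195 is not one.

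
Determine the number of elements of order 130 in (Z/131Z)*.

48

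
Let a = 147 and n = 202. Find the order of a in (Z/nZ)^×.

100

By Lagrange's theorem, ord_202(147) divides φ(202) = φ(2)·φ(101) = 1·100 = 100 = 2^2 · 5^2.
Divisors of 100: 1, 2, 4, 5, 10, 20, 25, 50, 100.
Compute 147^d (mod 202) for the divisors d until we hit 1:
147^1 ≡ 147 (mod 202)
147^2 ≡ 197 (mod 202)
147^4 ≡ 25 (mod 202)
147^5 ≡ 39 (mod 202)
147^10 ≡ 107 (mod 202)
147^20 ≡ 137 (mod 202)
147^25 ≡ 91 (mod 202)
147^50 ≡ 201 (mod 202)
147^100 ≡ 1 (mod 202) ✓
So ord_202(147) = 100.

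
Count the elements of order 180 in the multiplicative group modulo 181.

48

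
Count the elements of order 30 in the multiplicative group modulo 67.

0

φ(67) = 67 − 1 = 66 = 2 · 3 · 11.
In a cyclic group of order 66, there are φ(d) elements of order d for each divisor d of 66, and zero for non-divisors.
30 does not divide 66, so no element of (Z/67Z)^× has order 30.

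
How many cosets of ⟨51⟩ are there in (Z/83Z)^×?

2

Since 51 ∈ (Z/83Z)^×, its order divides φ(83) = 83 − 1 = 82 = 2 · 41.
Divisors of 82: 1, 2, 41, 82.
Check 51^d mod 83 for each divisor in increasing order:
51^1 ≡ 51
51^2 ≡ 28
51^41 ≡ 1
The order of 51 is 41, so the subgroup it generates has 41 elements.
[(Z/83Z)^× : ⟨51⟩] = 82/41 = 2.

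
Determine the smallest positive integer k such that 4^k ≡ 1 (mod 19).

By Lagrange's theorem, ord_19(4) divides φ(19) = 19 − 1 = 18 = 2 · 3^2.
Divisors of 18: 1, 2, 3, 6, 9, 18.
Check 4^d mod 19 for each divisor in increasing order:
4^1 ≡ 4
4^2 ≡ 16
4^3 ≡ 7
4^6 ≡ 11
4^9 ≡ 1
Hence ord(4) = 9.

9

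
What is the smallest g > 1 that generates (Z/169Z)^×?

2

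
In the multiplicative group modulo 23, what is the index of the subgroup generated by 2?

2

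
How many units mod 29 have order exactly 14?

φ(29) = 29 − 1 = 28 = 2^2 · 7.
(Z/29Z)^× is cyclic (|G| = 28); a cyclic group of order m has exactly φ(d) elements of each order d | m, and none otherwise.
14 = 2 · 7 divides 28, and φ(14) = 6.

6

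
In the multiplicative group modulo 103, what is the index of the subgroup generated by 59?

2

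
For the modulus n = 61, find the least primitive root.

2

φ(61) = 61 − 1 = 60 = 2^2 · 3 · 5.
Test candidates g = 2, 3, … against the prime factors q ∈ {2, 3, 5} of φ(61): g is a generator iff g^(60/q) ≢ 1 for every such q.
g = 2: 2^30 ≡ 60; 2^20 ≡ 47; 2^12 ≡ 9 — none is 1, so 2 is a primitive root.
So 2 is the smallest generator of (Z/61Z)^×.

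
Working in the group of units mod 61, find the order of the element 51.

ord(51) | φ(61) = 61 − 1 = 60 = 2^2 · 3 · 5.
Divisors of 60: 1, 2, 3, 4, 5, 6, 10, 12, 15, 20, 30, 60.
Evaluate successive powers at the divisors of 60:
51^1 ≡ 51 (mod 61)
51^2 ≡ 39 (mod 61)
51^3 ≡ 37 (mod 61)
51^4 ≡ 57 (mod 61)
51^5 ≡ 40 (mod 61)
51^6 ≡ 27 (mod 61)
51^10 ≡ 14 (mod 61)
51^12 ≡ 58 (mod 61)
51^15 ≡ 11 (mod 61)
51^20 ≡ 13 (mod 61)
51^30 ≡ 60 (mod 61)
51^60 ≡ 1 (mod 61) ✓
The smallest such exponent is 60, so the order of 51 is 60.

60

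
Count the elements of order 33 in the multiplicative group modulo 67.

φ(67) = 67 − 1 = 66 = 2 · 3 · 11.
Since (Z/67Z)^× is cyclic of order 66, the number of elements of order d is φ(d) when d | 66 and 0 otherwise.
33 = 3 · 11 divides 66, and φ(33) = 20.

20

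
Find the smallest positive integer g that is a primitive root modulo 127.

3

φ(127) = 127 − 1 = 126 = 2 · 3^2 · 7.
Test candidates g = 2, 3, … against the prime factors q ∈ {2, 3, 7} of φ(127): g is a generator iff g^(126/q) ≢ 1 for every such q.
g = 2: 2^63 ≡ 1 — hits 1, so not a primitive root.
g = 3: 3^63 ≡ 126; 3^42 ≡ 107; 3^18 ≡ 4 — none is 1, so 3 is a primitive root.
So 3 is the smallest generator of (Z/127Z)^×.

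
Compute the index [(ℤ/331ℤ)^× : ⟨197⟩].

2

By Lagrange's theorem, ord_331(197) divides φ(331) = 331 − 1 = 330 = 2 · 3 · 5 · 11.
Divisors of 330: 1, 2, 3, 5, 6, 10, 11, 15, 22, 30, 33, 55, 66, 110, 165, 330.
Compute 197^d (mod 331) for the divisors d until we hit 1:
197^1 ≡ 197 (mod 331)
197^2 ≡ 82 (mod 331)
197^3 ≡ 266 (mod 331)
197^5 ≡ 297 (mod 331)
197^6 ≡ 253 (mod 331)
197^10 ≡ 163 (mod 331)
197^11 ≡ 4 (mod 331)
197^15 ≡ 85 (mod 331)
197^22 ≡ 16 (mod 331)
197^30 ≡ 274 (mod 331)
197^33 ≡ 64 (mod 331)
197^55 ≡ 31 (mod 331)
197^66 ≡ 124 (mod 331)
197^110 ≡ 299 (mod 331)
197^165 ≡ 1 (mod 331) ✓
The order of 197 is 165, so the subgroup it generates has 165 elements.
Index = |(Z/331Z)^×| / |⟨197⟩| = 330 / 165 = 2.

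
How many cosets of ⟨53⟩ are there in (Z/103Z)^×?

1

ord(53) | φ(103) = 103 − 1 = 102 = 2 · 3 · 17.
Divisors of 102: 1, 2, 3, 6, 17, 34, 51, 102.
Compute 53^d (mod 103) for the divisors d until we hit 1:
53^1 ≡ 53
53^2 ≡ 28
53^3 ≡ 42
53^6 ≡ 13
53^17 ≡ 57
53^34 ≡ 56
53^51 ≡ 102
53^102 ≡ 1
The order of 53 is 102, so the subgroup it generates has 102 elements.
The index is φ(103) / ord(53) = 102 / 102 = 1.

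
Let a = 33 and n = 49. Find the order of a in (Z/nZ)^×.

ord(33) | φ(49) = φ(7^2) = 7·(7−1) = 42 = 2 · 3 · 7.
Divisors of 42: 1, 2, 3, 6, 7, 14, 21, 42.
Compute 33^d (mod 49) for the divisors d until we hit 1:
33^1 ≡ 33 (mod 49)
33^2 ≡ 11 (mod 49)
33^3 ≡ 20 (mod 49)
33^6 ≡ 8 (mod 49)
33^7 ≡ 19 (mod 49)
33^14 ≡ 18 (mod 49)
33^21 ≡ 48 (mod 49)
33^42 ≡ 1 (mod 49) ✓
Hence ord(33) = 42.

42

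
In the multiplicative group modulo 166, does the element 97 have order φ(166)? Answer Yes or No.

Yes

φ(166) = φ(2)·φ(83) = 1·82 = 82 = 2 · 41.
Test 97^(82/q) mod 166 for each prime factor q of 82:
97^41 ≡ 165 (mod 166)  [q = 2: ≢ 1 ✓]
97^2 ≡ 113 (mod 166)  [q = 41: ≢ 1 ✓]
All checks pass, so 97 has order 82 and is a primitive root modulo 166.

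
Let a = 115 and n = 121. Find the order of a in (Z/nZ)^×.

55

Since 115 ∈ (Z/121Z)^×, its order divides φ(121) = φ(11^2) = 11·(11−1) = 110 = 2 · 5 · 11.
Divisors of 110: 1, 2, 5, 10, 11, 22, 55, 110.
Compute 115^d (mod 121) for the divisors d until we hit 1:
115^1 ≡ 115 (mod 121)
115^2 ≡ 36 (mod 121)
115^5 ≡ 89 (mod 121)
115^10 ≡ 56 (mod 121)
115^11 ≡ 27 (mod 121)
115^22 ≡ 3 (mod 121)
115^55 ≡ 1 (mod 121) ✓
So ord_121(115) = 55.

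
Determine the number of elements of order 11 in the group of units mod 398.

φ(398) = φ(2)·φ(199) = 1·198 = 198 = 2 · 3^2 · 11.
Since (Z/398Z)^× is cyclic of order 198, the number of elements of order d is φ(d) when d | 198 and 0 otherwise.
11 | 198, and φ(11) = 11 − 1 = 10.

10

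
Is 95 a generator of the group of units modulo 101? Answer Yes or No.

φ(101) = 101 − 1 = 100 = 2^2 · 5^2.
Test 95^(100/q) mod 101 for each prime factor q of 100:
95^50 ≡ 1 (mod 101)  [q = 2: ≡ 1 ✗]
95^20 ≡ 1 (mod 101)  [q = 5: ≡ 1 ✗]
Since 95^50 ≡ 1, the order of 95 divides 50 < 100, so 95 is not a primitive root.

No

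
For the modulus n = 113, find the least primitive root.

3

φ(113) = 113 − 1 = 112 = 2^4 · 7.
Test candidates g = 2, 3, … against the prime factors q ∈ {2, 7} of φ(113): g is a generator iff g^(112/q) ≢ 1 for every such q.
g = 2: 2^56 ≡ 1 — hits 1, so not a primitive root.
g = 3: 3^56 ≡ 112; 3^16 ≡ 49 — none is 1, so 3 is a primitive root.
The smallest primitive root modulo 113 is 3.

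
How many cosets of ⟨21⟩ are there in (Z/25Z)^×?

4

Since 21 ∈ (Z/25Z)^×, its order divides φ(25) = φ(5^2) = 5·(5−1) = 20 = 2^2 · 5.
Divisors of 20: 1, 2, 4, 5, 10, 20.
Compute 21^d (mod 25) for the divisors d until we hit 1:
21^1 ≡ 21 (mod 25)
21^2 ≡ 16 (mod 25)
21^4 ≡ 6 (mod 25)
21^5 ≡ 1 (mod 25) ✓
The order of 21 is 5, so the subgroup it generates has 5 elements.
[(Z/25Z)^× : ⟨21⟩] = 20/5 = 4.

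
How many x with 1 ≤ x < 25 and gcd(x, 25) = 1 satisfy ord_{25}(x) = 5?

4

φ(25) = φ(5^2) = 5·(5−1) = 20 = 2^2 · 5.
(Z/25Z)^× is cyclic (|G| = 20); a cyclic group of order m has exactly φ(d) elements of each order d | m, and none otherwise.
5 | 20, and φ(5) = 5 − 1 = 4.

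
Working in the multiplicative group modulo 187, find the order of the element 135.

ord(135) | φ(187) = φ(11·17) = (11−1)·(17−1) = 10·16 = 160 = 2^5 · 5.
Divisors of 160: 1, 2, 4, 5, 8, 10, 16, 20, 32, 40, 80, 160.
Compute 135^d (mod 187) for the divisors d until we hit 1:
135^1 ≡ 135
135^2 ≡ 86
135^4 ≡ 103
135^5 ≡ 67
135^8 ≡ 137
135^10 ≡ 1
The smallest such exponent is 10, so the order of 135 is 10.

10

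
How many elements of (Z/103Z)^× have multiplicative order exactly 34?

φ(103) = 103 − 1 = 102 = 2 · 3 · 17.
Since (Z/103Z)^× is cyclic of order 102, the number of elements of order d is φ(d) when d | 102 and 0 otherwise.
34 = 2 · 17 divides 102, and φ(34) = 16.

16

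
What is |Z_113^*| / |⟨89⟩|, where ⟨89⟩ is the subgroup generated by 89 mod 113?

ord(89) | φ(113) = 113 − 1 = 112 = 2^4 · 7.
Divisors of 112: 1, 2, 4, 7, 8, 14, 16, 28, 56, 112.
Test each divisor d:
89^1 ≡ 89
89^2 ≡ 11
89^4 ≡ 8
89^7 ≡ 35
89^8 ≡ 64
89^14 ≡ 95
89^16 ≡ 28
89^28 ≡ 98
89^56 ≡ 112
89^112 ≡ 1
The order of 89 is 112, so the subgroup it generates has 112 elements.
The index is φ(113) / ord(89) = 112 / 112 = 1.

1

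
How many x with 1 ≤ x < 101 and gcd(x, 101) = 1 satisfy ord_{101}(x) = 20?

φ(101) = 101 − 1 = 100 = 2^2 · 5^2.
Since (Z/101Z)^× is cyclic of order 100, the number of elements of order d is φ(d) when d | 100 and 0 otherwise.
20 = 2^2 · 5 divides 100, and φ(20) = 8.

8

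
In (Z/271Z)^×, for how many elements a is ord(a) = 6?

φ(271) = 271 − 1 = 270 = 2 · 3^3 · 5.
In a cyclic group of order 270, there are φ(d) elements of order d for each divisor d of 270, and zero for non-divisors.
6 = 2 · 3 divides 270, and φ(6) = 2.

2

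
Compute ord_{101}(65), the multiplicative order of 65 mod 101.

10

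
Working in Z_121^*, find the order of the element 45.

By Lagrange's theorem, ord_121(45) divides φ(121) = φ(11^2) = 11·(11−1) = 110 = 2 · 5 · 11.
Divisors of 110: 1, 2, 5, 10, 11, 22, 55, 110.
Evaluate successive powers at the divisors of 110:
45^1 ≡ 45
45^2 ≡ 89
45^5 ≡ 100
45^10 ≡ 78
45^11 ≡ 1
Therefore the multiplicative order of 45 modulo 121 is 11.

11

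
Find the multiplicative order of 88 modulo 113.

56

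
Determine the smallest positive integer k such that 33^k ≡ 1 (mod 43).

The order of 33 must divide φ(43) = 43 − 1 = 42 = 2 · 3 · 7.
Divisors of 42: 1, 2, 3, 6, 7, 14, 21, 42.
Check 33^d mod 43 for each divisor in increasing order:
33^1 ≡ 33 (mod 43)
33^2 ≡ 14 (mod 43)
33^3 ≡ 32 (mod 43)
33^6 ≡ 35 (mod 43)
33^7 ≡ 37 (mod 43)
33^14 ≡ 36 (mod 43)
33^21 ≡ 42 (mod 43)
33^42 ≡ 1 (mod 43) ✓
The smallest such exponent is 42, so the order of 33 is 42.

42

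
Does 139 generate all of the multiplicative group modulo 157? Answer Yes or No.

Yes

φ(157) = 157 − 1 = 156 = 2^2 · 3 · 13.
It suffices to check that the order of 139 is not a proper divisor of 156: compute 139^(156/q) for q ∈ {2, 3, 13}.
139^78 ≡ 156 (mod 157)  [q = 2: ≢ 1 ✓]
139^52 ≡ 144 (mod 157)  [q = 3: ≢ 1 ✓]
139^12 ≡ 67 (mod 157)  [q = 13: ≢ 1 ✓]
None equal 1, so ord_157(139) = 156: 139 is a primitive root.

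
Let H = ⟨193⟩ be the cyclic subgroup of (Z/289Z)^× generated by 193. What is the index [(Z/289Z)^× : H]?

1

The order of 193 must divide φ(289) = φ(17^2) = 17·(17−1) = 272 = 2^4 · 17.
Divisors of 272: 1, 2, 4, 8, 16, 17, 34, 68, 136, 272.
Test each divisor d:
193^1 ≡ 193 (mod 289)
193^2 ≡ 257 (mod 289)
193^4 ≡ 157 (mod 289)
193^8 ≡ 84 (mod 289)
193^16 ≡ 120 (mod 289)
193^17 ≡ 40 (mod 289)
193^34 ≡ 155 (mod 289)
193^68 ≡ 38 (mod 289)
193^136 ≡ 288 (mod 289)
193^272 ≡ 1 (mod 289) ✓
The order of 193 is 272, so the subgroup it generates has 272 elements.
The index is φ(289) / ord(193) = 272 / 272 = 1.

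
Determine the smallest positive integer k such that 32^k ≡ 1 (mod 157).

Since 32 ∈ (Z/157Z)^×, its order divides φ(157) = 157 − 1 = 156 = 2^2 · 3 · 13.
Divisors of 156: 1, 2, 3, 4, 6, 12, 13, 26, 39, 52, 78, 156.
Test each divisor d:
32^1 ≡ 32
32^2 ≡ 82
32^3 ≡ 112
32^4 ≡ 130
32^6 ≡ 141
32^12 ≡ 99
32^13 ≡ 28
32^26 ≡ 156
32^39 ≡ 129
32^52 ≡ 1
The smallest such exponent is 52, so the order of 32 is 52.

52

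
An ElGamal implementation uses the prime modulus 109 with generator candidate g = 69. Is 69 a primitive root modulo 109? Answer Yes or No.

Yes

φ(109) = 109 − 1 = 108 = 2^2 · 3^3.
69 is a primitive root mod 109 iff 69^(φ(109)/q) ≢ 1 for every prime q | φ(109), i.e. q ∈ {2, 3}.
69^54 ≡ 108 (mod 109)  [q = 2: ≢ 1 ✓]
69^36 ≡ 63 (mod 109)  [q = 3: ≢ 1 ✓]
All checks pass, so 69 has order 108 and is a primitive root modulo 109.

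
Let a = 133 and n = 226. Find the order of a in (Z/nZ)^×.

The order of 133 must divide φ(226) = φ(2)·φ(113) = 1·112 = 112 = 2^4 · 7.
Divisors of 112: 1, 2, 4, 7, 8, 14, 16, 28, 56, 112.
Evaluate successive powers at the divisors of 112:
133^1 ≡ 133 (mod 226)
133^2 ≡ 61 (mod 226)
133^4 ≡ 105 (mod 226)
133^7 ≡ 71 (mod 226)
133^8 ≡ 177 (mod 226)
133^14 ≡ 69 (mod 226)
133^16 ≡ 141 (mod 226)
133^28 ≡ 15 (mod 226)
133^56 ≡ 225 (mod 226)
133^112 ≡ 1 (mod 226) ✓
Hence ord(133) = 112.

112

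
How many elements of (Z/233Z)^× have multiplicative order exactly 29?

φ(233) = 233 − 1 = 232 = 2^3 · 29.
Since (Z/233Z)^× is cyclic of order 232, the number of elements of order d is φ(d) when d | 232 and 0 otherwise.
29 | 232, and φ(29) = 29 − 1 = 28.

28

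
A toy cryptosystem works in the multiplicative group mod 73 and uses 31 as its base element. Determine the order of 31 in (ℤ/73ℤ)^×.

72

Since 31 ∈ (Z/73Z)^×, its order divides φ(73) = 73 − 1 = 72 = 2^3 · 3^2.
Divisors of 72: 1, 2, 3, 4, 6, 8, 9, 12, 18, 24, 36, 72.
Compute 31^d (mod 73) for the divisors d until we hit 1:
31^1 ≡ 31 (mod 73)
31^2 ≡ 12 (mod 73)
31^3 ≡ 7 (mod 73)
31^4 ≡ 71 (mod 73)
31^6 ≡ 49 (mod 73)
31^8 ≡ 4 (mod 73)
31^9 ≡ 51 (mod 73)
31^12 ≡ 65 (mod 73)
31^18 ≡ 46 (mod 73)
31^24 ≡ 64 (mod 73)
31^36 ≡ 72 (mod 73)
31^72 ≡ 1 (mod 73) ✓
The smallest such exponent is 72, so the order of 31 is 72.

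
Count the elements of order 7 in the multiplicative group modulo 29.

6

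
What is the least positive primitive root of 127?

3

φ(127) = 127 − 1 = 126 = 2 · 3^2 · 7.
Test candidates g = 2, 3, … against the prime factors q ∈ {2, 3, 7} of φ(127): g is a generator iff g^(126/q) ≢ 1 for every such q.
g = 2: 2^63 ≡ 1 — hits 1, so not a primitive root.
g = 3: 3^63 ≡ 126; 3^42 ≡ 107; 3^18 ≡ 4 — none is 1, so 3 is a primitive root.
The smallest primitive root modulo 127 is 3.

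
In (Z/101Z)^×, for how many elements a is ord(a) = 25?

20

φ(101) = 101 − 1 = 100 = 2^2 · 5^2.
Since (Z/101Z)^× is cyclic of order 100, the number of elements of order d is φ(d) when d | 100 and 0 otherwise.
25 = 5^2 divides 100, and φ(25) = 20.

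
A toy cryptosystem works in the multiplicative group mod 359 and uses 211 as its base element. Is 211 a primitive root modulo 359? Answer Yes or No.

Yes

φ(359) = 359 − 1 = 358 = 2 · 179.
An element g generates (Z/359Z)^× iff g^(358/q) ≢ 1 (mod 359) for each prime q ∈ {2, 179}.
211^179 ≡ 358 (mod 359)  [q = 2: ≢ 1 ✓]
211^2 ≡ 5 (mod 359)  [q = 179: ≢ 1 ✓]
Every test exponent gives a nontrivial residue, hence 211 generates the full group.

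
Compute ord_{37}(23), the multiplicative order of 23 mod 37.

12

Since 23 ∈ (Z/37Z)^×, its order divides φ(37) = 37 − 1 = 36 = 2^2 · 3^2.
Divisors of 36: 1, 2, 3, 4, 6, 9, 12, 18, 36.
Test each divisor d:
23^1 ≡ 23 (mod 37)
23^2 ≡ 11 (mod 37)
23^3 ≡ 31 (mod 37)
23^4 ≡ 10 (mod 37)
23^6 ≡ 36 (mod 37)
23^9 ≡ 6 (mod 37)
23^12 ≡ 1 (mod 37) ✓
Hence ord(23) = 12.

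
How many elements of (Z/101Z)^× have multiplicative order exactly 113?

φ(101) = 101 − 1 = 100 = 2^2 · 5^2.
Since (Z/101Z)^× is cyclic of order 100, the number of elements of order d is φ(d) when d | 100 and 0 otherwise.
Here 100 is not a multiple of 113, so there are no elements of order 113.

0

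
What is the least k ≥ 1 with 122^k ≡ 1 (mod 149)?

By Lagrange's theorem, ord_149(122) divides φ(149) = 149 − 1 = 148 = 2^2 · 37.
Divisors of 148: 1, 2, 4, 37, 74, 148.
Check 122^d mod 149 for each divisor in increasing order:
122^1 ≡ 122 (mod 149)
122^2 ≡ 133 (mod 149)
122^4 ≡ 107 (mod 149)
122^37 ≡ 44 (mod 149)
122^74 ≡ 148 (mod 149)
122^148 ≡ 1 (mod 149) ✓
Hence ord(122) = 148.

148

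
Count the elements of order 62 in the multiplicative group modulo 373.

φ(373) = 373 − 1 = 372 = 2^2 · 3 · 31.
(Z/373Z)^× is cyclic (|G| = 372); a cyclic group of order m has exactly φ(d) elements of each order d | m, and none otherwise.
62 = 2 · 31 divides 372, and φ(62) = 30.

30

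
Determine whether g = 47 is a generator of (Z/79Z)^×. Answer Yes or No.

Yes

φ(79) = 79 − 1 = 78 = 2 · 3 · 13.
Test 47^(78/q) mod 79 for each prime factor q of 78:
47^39 ≡ 78 (mod 79)  [q = 2: ≢ 1 ✓]
47^26 ≡ 55 (mod 79)  [q = 3: ≢ 1 ✓]
47^6 ≡ 52 (mod 79)  [q = 13: ≢ 1 ✓]
None equal 1, so ord_79(47) = 78: 47 is a primitive root.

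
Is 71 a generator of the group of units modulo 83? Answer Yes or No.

Yes

φ(83) = 83 − 1 = 82 = 2 · 41.
It suffices to check that the order of 71 is not a proper divisor of 82: compute 71^(82/q) for q ∈ {2, 41}.
71^41 ≡ 82 (mod 83)  [q = 2: ≢ 1 ✓]
71^2 ≡ 61 (mod 83)  [q = 41: ≢ 1 ✓]
All checks pass, so 71 has order 82 and is a primitive root modulo 83.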